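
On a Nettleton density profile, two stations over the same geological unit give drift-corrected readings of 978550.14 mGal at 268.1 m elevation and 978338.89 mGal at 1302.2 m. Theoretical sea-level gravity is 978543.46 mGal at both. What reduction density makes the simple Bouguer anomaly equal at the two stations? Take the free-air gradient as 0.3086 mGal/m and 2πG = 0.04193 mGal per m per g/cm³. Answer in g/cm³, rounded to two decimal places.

Δg_obs = 978338.89 − 978550.14 = -211.25 mGal over Δh = 1302.2 − 268.1 = 1034.1 m
Equal Bouguer anomalies ⇒ Δg_obs + (0.3086 − 0.04193ρ)·Δh = 0
0.3086 − 0.04193ρ = −Δg_obs/Δh = 0.20428
ρ = (0.3086 − 0.20428) / 0.04193 = 2.49 g/cm³

2.49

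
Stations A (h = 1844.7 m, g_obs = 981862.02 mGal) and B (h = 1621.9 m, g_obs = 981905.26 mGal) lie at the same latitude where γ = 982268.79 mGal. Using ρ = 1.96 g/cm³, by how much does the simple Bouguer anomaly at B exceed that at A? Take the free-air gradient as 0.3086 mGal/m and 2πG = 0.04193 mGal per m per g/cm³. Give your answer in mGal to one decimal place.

Δg_SB(A) = 981862.02 − 982268.79 + 0.3086×1844.7 − 0.04193×1.96×1844.7 = 10.90 mGal
Δg_SB(B) = 981905.26 − 982268.79 + 0.3086×1621.9 − 0.04193×1.96×1621.9 = 3.70 mGal
Difference = 3.70 − (10.90) = -7.20 mGal

-7.2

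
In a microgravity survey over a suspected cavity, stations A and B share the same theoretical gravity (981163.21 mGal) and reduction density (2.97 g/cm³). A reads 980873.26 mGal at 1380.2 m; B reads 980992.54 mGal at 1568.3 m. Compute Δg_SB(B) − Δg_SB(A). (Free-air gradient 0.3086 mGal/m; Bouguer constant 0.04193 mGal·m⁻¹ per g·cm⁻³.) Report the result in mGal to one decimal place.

153.9

Δg_SB(A) = 980873.26 − 981163.21 + 0.3086×1380.2 − 0.04193×2.97×1380.2 = -35.90 mGal
Δg_SB(B) = 980992.54 − 981163.21 + 0.3086×1568.3 − 0.04193×2.97×1568.3 = 118.00 mGal
Difference = 118.00 − (-35.90) = 153.90 mGal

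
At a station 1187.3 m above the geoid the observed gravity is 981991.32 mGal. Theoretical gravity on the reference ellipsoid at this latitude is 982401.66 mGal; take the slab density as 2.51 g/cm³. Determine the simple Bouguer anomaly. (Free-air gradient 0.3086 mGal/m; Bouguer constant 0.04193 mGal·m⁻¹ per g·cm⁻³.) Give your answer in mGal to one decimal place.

-168.9

Free-air correction = 0.3086 × 1187.3 = 366.40 mGal
Free-air anomaly = 981991.32 − 982401.66 + (366.40) = -43.94 mGal
Bouguer slab correction = 0.04193 × 2.51 × 1187.3 = 124.96 mGal
Simple Bouguer anomaly = -43.94 − (124.96) = -168.90 mGal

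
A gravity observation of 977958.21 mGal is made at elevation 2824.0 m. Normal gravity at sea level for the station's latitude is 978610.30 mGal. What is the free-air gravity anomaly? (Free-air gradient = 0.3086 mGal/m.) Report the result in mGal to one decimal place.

219.4

Free-air correction = 0.3086 × 2824.0 = 871.49 mGal
Free-air anomaly = 977958.21 − 978610.30 + (871.49) = 219.40 mGal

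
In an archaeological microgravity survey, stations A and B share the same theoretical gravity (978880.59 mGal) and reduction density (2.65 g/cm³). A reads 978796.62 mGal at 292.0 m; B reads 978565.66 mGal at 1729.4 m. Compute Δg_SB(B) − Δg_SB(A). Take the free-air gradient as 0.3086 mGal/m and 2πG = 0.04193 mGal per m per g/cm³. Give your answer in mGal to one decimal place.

Δg_SB(A) = 978796.62 − 978880.59 + 0.3086×292.0 − 0.04193×2.65×292.0 = -26.30 mGal
Δg_SB(B) = 978565.66 − 978880.59 + 0.3086×1729.4 − 0.04193×2.65×1729.4 = 26.60 mGal
Difference = 26.60 − (-26.30) = 52.90 mGal

52.9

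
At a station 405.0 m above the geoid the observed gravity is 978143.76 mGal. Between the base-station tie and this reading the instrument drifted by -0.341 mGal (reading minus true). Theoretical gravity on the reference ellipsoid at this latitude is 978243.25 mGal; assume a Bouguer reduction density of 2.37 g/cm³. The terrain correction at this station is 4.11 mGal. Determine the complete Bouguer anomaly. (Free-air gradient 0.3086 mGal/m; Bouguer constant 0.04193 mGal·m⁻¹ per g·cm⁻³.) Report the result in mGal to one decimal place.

Drift-corrected reading = 978143.76 − (-0.341) = 978144.101 mGal
Free-air correction = 0.3086 × 405.0 = 124.98 mGal
Free-air anomaly = 978144.101 − 978243.25 + (124.98) = 25.831 mGal
Bouguer slab correction = 0.04193 × 2.37 × 405.0 = 40.25 mGal
Simple Bouguer anomaly = 25.831 − (40.25) = -14.419 mGal
Complete Bouguer anomaly = -14.419 + 4.11 = -10.309 mGal

-10.3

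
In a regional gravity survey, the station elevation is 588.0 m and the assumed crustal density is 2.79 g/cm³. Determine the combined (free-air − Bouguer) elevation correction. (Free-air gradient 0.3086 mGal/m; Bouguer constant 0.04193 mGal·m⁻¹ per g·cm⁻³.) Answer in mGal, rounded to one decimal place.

Combined gradient = 0.3086 − 0.04193 × 2.79 = 0.1916153 mGal/m
Combined elevation correction = 0.1916153 × 588.0 = 112.7 mGal

112.7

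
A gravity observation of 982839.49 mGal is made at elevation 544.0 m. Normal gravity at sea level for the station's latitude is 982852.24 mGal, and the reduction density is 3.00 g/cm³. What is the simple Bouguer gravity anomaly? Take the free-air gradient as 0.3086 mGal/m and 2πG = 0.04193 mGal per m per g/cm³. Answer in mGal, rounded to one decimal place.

Free-air correction = 0.3086 × 544.0 = 167.88 mGal
Free-air anomaly = 982839.49 − 982852.24 + (167.88) = 155.13 mGal
Bouguer slab correction = 0.04193 × 3.00 × 544.0 = 68.43 mGal
Simple Bouguer anomaly = 155.13 − (68.43) = 86.70 mGal

86.7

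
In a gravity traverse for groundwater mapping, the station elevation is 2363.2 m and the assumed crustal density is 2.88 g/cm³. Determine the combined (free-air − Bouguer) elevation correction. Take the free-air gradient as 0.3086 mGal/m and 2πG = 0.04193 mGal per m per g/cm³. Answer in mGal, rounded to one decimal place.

Combined gradient = 0.3086 − 0.04193 × 2.88 = 0.1878416 mGal/m
Combined elevation correction = 0.1878416 × 2363.2 = 443.9 mGal

443.9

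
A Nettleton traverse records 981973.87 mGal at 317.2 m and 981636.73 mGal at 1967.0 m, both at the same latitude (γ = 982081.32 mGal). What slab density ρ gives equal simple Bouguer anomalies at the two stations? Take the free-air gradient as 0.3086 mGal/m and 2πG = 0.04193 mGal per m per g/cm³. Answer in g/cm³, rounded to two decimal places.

Δg_obs = 981636.73 − 981973.87 = -337.14 mGal over Δh = 1967.0 − 317.2 = 1649.8 m
Equal Bouguer anomalies ⇒ Δg_obs + (0.3086 − 0.04193ρ)·Δh = 0
0.3086 − 0.04193ρ = −Δg_obs/Δh = 0.20435
ρ = (0.3086 − 0.20435) / 0.04193 = 2.49 g/cm³

2.49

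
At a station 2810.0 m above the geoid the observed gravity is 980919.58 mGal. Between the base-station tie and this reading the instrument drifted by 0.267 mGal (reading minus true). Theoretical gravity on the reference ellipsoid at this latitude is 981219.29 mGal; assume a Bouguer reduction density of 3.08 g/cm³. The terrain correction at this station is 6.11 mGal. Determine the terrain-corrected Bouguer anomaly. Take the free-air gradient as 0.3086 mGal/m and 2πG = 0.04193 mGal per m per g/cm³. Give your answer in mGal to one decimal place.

210.4

Drift-corrected reading = 980919.58 − (0.267) = 980919.313 mGal
Free-air correction = 0.3086 × 2810.0 = 867.17 mGal
Free-air anomaly = 980919.313 − 981219.29 + (867.17) = 567.193 mGal
Bouguer slab correction = 0.04193 × 3.08 × 2810.0 = 362.90 mGal
Simple Bouguer anomaly = 567.193 − (362.90) = 204.293 mGal
Complete Bouguer anomaly = 204.293 + 6.11 = 210.403 mGal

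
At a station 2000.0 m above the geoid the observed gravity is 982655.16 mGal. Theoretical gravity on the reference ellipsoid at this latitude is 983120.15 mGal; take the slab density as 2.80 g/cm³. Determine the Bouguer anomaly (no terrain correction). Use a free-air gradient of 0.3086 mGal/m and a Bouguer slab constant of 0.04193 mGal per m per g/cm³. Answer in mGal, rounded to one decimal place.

Free-air correction = 0.3086 × 2000.0 = 617.20 mGal
Free-air anomaly = 982655.16 − 983120.15 + (617.20) = 152.21 mGal
Bouguer slab correction = 0.04193 × 2.80 × 2000.0 = 234.81 mGal
Simple Bouguer anomaly = 152.21 − (234.81) = -82.60 mGal

-82.6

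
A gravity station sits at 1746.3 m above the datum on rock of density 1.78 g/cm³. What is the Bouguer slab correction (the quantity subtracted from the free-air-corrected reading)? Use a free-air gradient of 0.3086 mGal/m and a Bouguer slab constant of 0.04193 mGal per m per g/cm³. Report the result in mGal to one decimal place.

130.3

Bouguer slab correction = 0.04193 × 1.78 × 1746.3 = 130.3 mGal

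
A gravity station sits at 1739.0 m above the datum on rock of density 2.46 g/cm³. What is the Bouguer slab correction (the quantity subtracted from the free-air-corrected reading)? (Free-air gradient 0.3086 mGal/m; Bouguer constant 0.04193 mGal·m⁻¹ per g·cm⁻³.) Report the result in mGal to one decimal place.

179.4

Bouguer slab correction = 0.04193 × 2.46 × 1739.0 = 179.4 mGal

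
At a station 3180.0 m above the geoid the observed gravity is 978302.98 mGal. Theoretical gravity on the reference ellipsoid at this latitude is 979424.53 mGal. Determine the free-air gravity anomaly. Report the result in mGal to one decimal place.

Free-air correction = 0.3086 × 3180.0 = 981.35 mGal
Free-air anomaly = 978302.98 − 979424.53 + (981.35) = -140.20 mGal

-140.2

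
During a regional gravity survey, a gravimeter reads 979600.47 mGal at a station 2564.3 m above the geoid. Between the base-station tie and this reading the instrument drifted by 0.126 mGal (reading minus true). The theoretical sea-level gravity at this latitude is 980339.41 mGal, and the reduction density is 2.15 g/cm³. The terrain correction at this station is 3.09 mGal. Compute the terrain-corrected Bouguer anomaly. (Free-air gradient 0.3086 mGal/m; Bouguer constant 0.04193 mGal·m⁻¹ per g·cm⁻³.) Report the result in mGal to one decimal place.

Drift-corrected reading = 979600.47 − (0.126) = 979600.344 mGal
Free-air correction = 0.3086 × 2564.3 = 791.34 mGal
Free-air anomaly = 979600.344 − 980339.41 + (791.34) = 52.274 mGal
Bouguer slab correction = 0.04193 × 2.15 × 2564.3 = 231.17 mGal
Simple Bouguer anomaly = 52.274 − (231.17) = -178.896 mGal
Complete Bouguer anomaly = -178.896 + 3.09 = -175.806 mGal

-175.8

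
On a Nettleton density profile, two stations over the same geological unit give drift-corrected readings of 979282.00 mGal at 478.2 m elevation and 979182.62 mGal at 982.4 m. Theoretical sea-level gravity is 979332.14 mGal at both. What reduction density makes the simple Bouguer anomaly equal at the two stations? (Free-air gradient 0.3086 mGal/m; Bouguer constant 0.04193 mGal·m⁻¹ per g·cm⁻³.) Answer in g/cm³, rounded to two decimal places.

Δg_obs = 979182.62 − 979282.00 = -99.38 mGal over Δh = 982.4 − 478.2 = 504.2 m
Equal Bouguer anomalies ⇒ Δg_obs + (0.3086 − 0.04193ρ)·Δh = 0
0.3086 − 0.04193ρ = −Δg_obs/Δh = 0.19710
ρ = (0.3086 − 0.19710) / 0.04193 = 2.66 g/cm³

2.66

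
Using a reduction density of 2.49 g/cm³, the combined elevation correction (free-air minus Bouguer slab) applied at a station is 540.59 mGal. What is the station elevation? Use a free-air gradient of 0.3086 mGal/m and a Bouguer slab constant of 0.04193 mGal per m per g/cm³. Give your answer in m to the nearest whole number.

Combined gradient = 0.3086 − 0.04193 × 2.49 = 0.2041943 mGal/m
h = 540.59 / 0.2041943 = 2647.43 m

2647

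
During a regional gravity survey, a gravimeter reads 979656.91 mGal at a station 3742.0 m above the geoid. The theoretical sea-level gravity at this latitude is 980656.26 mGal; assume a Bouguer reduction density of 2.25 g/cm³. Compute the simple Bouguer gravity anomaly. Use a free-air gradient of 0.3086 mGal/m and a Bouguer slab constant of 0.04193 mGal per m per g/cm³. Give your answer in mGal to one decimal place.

-197.6

Free-air correction = 0.3086 × 3742.0 = 1154.78 mGal
Free-air anomaly = 979656.91 − 980656.26 + (1154.78) = 155.43 mGal
Bouguer slab correction = 0.04193 × 2.25 × 3742.0 = 353.03 mGal
Simple Bouguer anomaly = 155.43 − (353.03) = -197.60 mGal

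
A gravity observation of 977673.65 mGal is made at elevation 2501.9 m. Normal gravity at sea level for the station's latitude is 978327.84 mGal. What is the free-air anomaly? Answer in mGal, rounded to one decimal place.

Free-air correction = 0.3086 × 2501.9 = 772.09 mGal
Free-air anomaly = 977673.65 − 978327.84 + (772.09) = 117.90 mGal

117.9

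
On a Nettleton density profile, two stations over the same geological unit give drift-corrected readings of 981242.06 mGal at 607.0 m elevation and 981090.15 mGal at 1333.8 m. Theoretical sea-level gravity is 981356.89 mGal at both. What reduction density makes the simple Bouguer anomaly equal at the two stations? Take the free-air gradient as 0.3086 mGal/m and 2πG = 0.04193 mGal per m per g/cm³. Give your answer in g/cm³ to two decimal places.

2.38

Δg_obs = 981090.15 − 981242.06 = -151.91 mGal over Δh = 1333.8 − 607.0 = 726.8 m
Equal Bouguer anomalies ⇒ Δg_obs + (0.3086 − 0.04193ρ)·Δh = 0
0.3086 − 0.04193ρ = −Δg_obs/Δh = 0.20901
ρ = (0.3086 − 0.20901) / 0.04193 = 2.38 g/cm³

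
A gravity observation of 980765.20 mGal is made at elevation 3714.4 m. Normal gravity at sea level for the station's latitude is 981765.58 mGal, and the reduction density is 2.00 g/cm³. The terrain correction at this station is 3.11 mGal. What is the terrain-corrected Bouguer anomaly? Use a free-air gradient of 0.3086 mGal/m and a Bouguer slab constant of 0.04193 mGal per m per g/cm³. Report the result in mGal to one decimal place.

-162.5

Free-air correction = 0.3086 × 3714.4 = 1146.26 mGal
Free-air anomaly = 980765.20 − 981765.58 + (1146.26) = 145.88 mGal
Bouguer slab correction = 0.04193 × 2.00 × 3714.4 = 311.49 mGal
Simple Bouguer anomaly = 145.88 − (311.49) = -165.61 mGal
Complete Bouguer anomaly = -165.61 + 3.11 = -162.50 mGal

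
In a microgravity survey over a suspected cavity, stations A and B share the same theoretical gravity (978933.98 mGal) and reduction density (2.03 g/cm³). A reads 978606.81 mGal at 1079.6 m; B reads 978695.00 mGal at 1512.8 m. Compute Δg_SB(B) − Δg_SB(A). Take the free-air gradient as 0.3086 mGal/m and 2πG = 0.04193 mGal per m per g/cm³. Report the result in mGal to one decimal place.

Δg_SB(A) = 978606.81 − 978933.98 + 0.3086×1079.6 − 0.04193×2.03×1079.6 = -85.90 mGal
Δg_SB(B) = 978695.00 − 978933.98 + 0.3086×1512.8 − 0.04193×2.03×1512.8 = 99.10 mGal
Difference = 99.10 − (-85.90) = 185.00 mGal

185.0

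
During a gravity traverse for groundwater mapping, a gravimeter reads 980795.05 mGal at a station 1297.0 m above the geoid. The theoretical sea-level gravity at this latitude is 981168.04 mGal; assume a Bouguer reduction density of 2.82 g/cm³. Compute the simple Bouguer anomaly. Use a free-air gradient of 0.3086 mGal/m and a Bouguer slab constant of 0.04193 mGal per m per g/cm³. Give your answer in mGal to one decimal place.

-126.1

Free-air correction = 0.3086 × 1297.0 = 400.25 mGal
Free-air anomaly = 980795.05 − 981168.04 + (400.25) = 27.26 mGal
Bouguer slab correction = 0.04193 × 2.82 × 1297.0 = 153.36 mGal
Simple Bouguer anomaly = 27.26 − (153.36) = -126.10 mGal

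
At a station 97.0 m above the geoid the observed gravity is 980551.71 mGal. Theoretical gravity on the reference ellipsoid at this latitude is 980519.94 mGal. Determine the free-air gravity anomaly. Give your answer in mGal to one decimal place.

61.7

Free-air correction = 0.3086 × 97.0 = 29.93 mGal
Free-air anomaly = 980551.71 − 980519.94 + (29.93) = 61.70 mGal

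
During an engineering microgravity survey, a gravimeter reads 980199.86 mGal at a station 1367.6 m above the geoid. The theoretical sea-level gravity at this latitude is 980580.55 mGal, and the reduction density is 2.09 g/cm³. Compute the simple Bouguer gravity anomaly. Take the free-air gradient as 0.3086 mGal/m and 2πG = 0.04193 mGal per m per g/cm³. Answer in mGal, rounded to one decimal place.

Free-air correction = 0.3086 × 1367.6 = 422.04 mGal
Free-air anomaly = 980199.86 − 980580.55 + (422.04) = 41.35 mGal
Bouguer slab correction = 0.04193 × 2.09 × 1367.6 = 119.85 mGal
Simple Bouguer anomaly = 41.35 − (119.85) = -78.50 mGal

-78.5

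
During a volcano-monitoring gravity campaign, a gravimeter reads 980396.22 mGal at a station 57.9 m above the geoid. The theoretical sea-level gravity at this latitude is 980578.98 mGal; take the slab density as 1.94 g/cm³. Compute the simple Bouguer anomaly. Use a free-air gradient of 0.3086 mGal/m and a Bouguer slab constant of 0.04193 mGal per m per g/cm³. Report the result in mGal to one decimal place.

Free-air correction = 0.3086 × 57.9 = 17.87 mGal
Free-air anomaly = 980396.22 − 980578.98 + (17.87) = -164.89 mGal
Bouguer slab correction = 0.04193 × 1.94 × 57.9 = 4.71 mGal
Simple Bouguer anomaly = -164.89 − (4.71) = -169.60 mGal

-169.6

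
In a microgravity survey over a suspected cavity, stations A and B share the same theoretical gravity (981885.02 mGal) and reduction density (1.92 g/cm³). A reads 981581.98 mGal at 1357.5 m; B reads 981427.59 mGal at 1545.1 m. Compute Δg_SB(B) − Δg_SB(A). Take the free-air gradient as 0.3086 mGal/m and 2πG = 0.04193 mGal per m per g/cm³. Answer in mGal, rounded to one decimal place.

Δg_SB(A) = 981581.98 − 981885.02 + 0.3086×1357.5 − 0.04193×1.92×1357.5 = 6.60 mGal
Δg_SB(B) = 981427.59 − 981885.02 + 0.3086×1545.1 − 0.04193×1.92×1545.1 = -105.00 mGal
Difference = -105.00 − (6.60) = -111.60 mGal

-111.6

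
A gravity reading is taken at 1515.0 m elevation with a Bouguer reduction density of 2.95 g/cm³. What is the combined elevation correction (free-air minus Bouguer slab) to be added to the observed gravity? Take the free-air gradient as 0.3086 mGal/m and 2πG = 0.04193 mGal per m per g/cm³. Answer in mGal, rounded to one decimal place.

Combined gradient = 0.3086 − 0.04193 × 2.95 = 0.1849065 mGal/m
Combined elevation correction = 0.1849065 × 1515.0 = 280.1 mGal

280.1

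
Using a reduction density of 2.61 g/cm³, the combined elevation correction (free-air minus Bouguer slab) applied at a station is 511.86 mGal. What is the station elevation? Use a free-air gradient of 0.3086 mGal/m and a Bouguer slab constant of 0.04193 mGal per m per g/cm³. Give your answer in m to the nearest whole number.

Combined gradient = 0.3086 − 0.04193 × 2.61 = 0.1991627 mGal/m
h = 511.86 / 0.1991627 = 2570.06 m

2570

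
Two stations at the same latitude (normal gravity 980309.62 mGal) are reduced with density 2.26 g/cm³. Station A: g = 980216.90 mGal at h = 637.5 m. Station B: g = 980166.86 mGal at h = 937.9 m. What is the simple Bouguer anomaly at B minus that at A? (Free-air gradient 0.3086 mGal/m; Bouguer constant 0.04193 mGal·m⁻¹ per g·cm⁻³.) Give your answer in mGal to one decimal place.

Δg_SB(A) = 980216.90 − 980309.62 + 0.3086×637.5 − 0.04193×2.26×637.5 = 43.60 mGal
Δg_SB(B) = 980166.86 − 980309.62 + 0.3086×937.9 − 0.04193×2.26×937.9 = 57.80 mGal
Difference = 57.80 − (43.60) = 14.20 mGal

14.2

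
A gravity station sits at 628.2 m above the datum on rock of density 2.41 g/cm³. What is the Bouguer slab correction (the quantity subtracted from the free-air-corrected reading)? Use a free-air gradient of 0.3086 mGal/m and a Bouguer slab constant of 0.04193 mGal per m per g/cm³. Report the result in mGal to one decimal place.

Bouguer slab correction = 0.04193 × 2.41 × 628.2 = 63.5 mGal

63.5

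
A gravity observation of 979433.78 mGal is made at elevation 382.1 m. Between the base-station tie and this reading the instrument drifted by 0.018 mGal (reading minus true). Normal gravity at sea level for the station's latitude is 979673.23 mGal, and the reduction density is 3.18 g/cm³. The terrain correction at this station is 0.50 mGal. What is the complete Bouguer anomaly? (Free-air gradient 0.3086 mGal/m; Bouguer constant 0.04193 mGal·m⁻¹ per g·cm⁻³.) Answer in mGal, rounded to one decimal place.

Drift-corrected reading = 979433.78 − (0.018) = 979433.762 mGal
Free-air correction = 0.3086 × 382.1 = 117.92 mGal
Free-air anomaly = 979433.762 − 979673.23 + (117.92) = -121.548 mGal
Bouguer slab correction = 0.04193 × 3.18 × 382.1 = 50.95 mGal
Simple Bouguer anomaly = -121.548 − (50.95) = -172.498 mGal
Complete Bouguer anomaly = -172.498 + 0.50 = -171.998 mGal

-172.0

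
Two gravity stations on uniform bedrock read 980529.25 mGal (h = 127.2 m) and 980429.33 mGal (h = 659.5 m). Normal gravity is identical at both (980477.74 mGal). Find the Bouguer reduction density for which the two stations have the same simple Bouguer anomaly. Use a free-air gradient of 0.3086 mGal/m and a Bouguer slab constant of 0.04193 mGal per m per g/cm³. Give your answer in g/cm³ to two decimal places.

Δg_obs = 980429.33 − 980529.25 = -99.92 mGal over Δh = 659.5 − 127.2 = 532.3 m
Equal Bouguer anomalies ⇒ Δg_obs + (0.3086 − 0.04193ρ)·Δh = 0
0.3086 − 0.04193ρ = −Δg_obs/Δh = 0.18771
ρ = (0.3086 − 0.18771) / 0.04193 = 2.88 g/cm³

2.88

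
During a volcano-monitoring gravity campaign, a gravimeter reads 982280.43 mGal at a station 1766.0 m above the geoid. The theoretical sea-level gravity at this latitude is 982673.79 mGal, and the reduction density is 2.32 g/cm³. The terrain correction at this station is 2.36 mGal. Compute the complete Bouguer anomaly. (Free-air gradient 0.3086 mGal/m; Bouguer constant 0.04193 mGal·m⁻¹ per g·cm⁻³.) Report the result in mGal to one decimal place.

Free-air correction = 0.3086 × 1766.0 = 544.99 mGal
Free-air anomaly = 982280.43 − 982673.79 + (544.99) = 151.63 mGal
Bouguer slab correction = 0.04193 × 2.32 × 1766.0 = 171.79 mGal
Simple Bouguer anomaly = 151.63 − (171.79) = -20.16 mGal
Complete Bouguer anomaly = -20.16 + 2.36 = -17.80 mGal

-17.8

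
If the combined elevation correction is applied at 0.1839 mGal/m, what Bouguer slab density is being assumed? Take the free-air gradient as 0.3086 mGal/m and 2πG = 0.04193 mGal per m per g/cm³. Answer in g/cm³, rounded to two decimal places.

2.97

0.1839 = 0.3086 − 0.04193 × ρ
ρ = (0.3086 − 0.1839) / 0.04193 = 2.97 g/cm³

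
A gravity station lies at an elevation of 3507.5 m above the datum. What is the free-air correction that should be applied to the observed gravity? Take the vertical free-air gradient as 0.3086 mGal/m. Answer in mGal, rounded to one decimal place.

1082.4

Free-air correction = 0.3086 × 3507.5 = 1082.4 mGal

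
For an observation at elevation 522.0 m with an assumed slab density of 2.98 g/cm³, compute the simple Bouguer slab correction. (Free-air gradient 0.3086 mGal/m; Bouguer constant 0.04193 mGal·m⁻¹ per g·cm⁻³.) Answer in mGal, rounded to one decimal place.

65.2

Bouguer slab correction = 0.04193 × 2.98 × 522.0 = 65.2 mGal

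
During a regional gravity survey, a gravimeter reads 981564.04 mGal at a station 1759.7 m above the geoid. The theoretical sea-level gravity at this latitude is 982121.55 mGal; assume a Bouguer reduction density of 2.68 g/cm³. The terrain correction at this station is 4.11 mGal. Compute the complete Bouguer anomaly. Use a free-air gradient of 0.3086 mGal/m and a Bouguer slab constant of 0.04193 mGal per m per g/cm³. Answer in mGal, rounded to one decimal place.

-208.1

Free-air correction = 0.3086 × 1759.7 = 543.04 mGal
Free-air anomaly = 981564.04 − 982121.55 + (543.04) = -14.47 mGal
Bouguer slab correction = 0.04193 × 2.68 × 1759.7 = 197.74 mGal
Simple Bouguer anomaly = -14.47 − (197.74) = -212.21 mGal
Complete Bouguer anomaly = -212.21 + 4.11 = -208.10 mGal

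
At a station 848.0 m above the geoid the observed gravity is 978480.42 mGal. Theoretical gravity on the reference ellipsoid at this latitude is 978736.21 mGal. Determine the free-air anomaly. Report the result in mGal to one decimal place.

Free-air correction = 0.3086 × 848.0 = 261.69 mGal
Free-air anomaly = 978480.42 − 978736.21 + (261.69) = 5.90 mGal

5.9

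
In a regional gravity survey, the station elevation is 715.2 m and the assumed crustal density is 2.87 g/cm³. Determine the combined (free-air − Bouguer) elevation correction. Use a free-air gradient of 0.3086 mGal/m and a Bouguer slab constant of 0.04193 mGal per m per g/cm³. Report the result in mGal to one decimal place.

Combined gradient = 0.3086 − 0.04193 × 2.87 = 0.1882609 mGal/m
Combined elevation correction = 0.1882609 × 715.2 = 134.6 mGal

134.6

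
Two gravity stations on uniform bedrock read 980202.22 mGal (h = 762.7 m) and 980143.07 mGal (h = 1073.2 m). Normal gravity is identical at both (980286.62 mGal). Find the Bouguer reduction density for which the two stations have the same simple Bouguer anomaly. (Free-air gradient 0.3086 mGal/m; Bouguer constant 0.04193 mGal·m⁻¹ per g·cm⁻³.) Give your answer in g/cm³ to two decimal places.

Δg_obs = 980143.07 − 980202.22 = -59.15 mGal over Δh = 1073.2 − 762.7 = 310.5 m
Equal Bouguer anomalies ⇒ Δg_obs + (0.3086 − 0.04193ρ)·Δh = 0
0.3086 − 0.04193ρ = −Δg_obs/Δh = 0.19050
ρ = (0.3086 − 0.19050) / 0.04193 = 2.82 g/cm³

2.82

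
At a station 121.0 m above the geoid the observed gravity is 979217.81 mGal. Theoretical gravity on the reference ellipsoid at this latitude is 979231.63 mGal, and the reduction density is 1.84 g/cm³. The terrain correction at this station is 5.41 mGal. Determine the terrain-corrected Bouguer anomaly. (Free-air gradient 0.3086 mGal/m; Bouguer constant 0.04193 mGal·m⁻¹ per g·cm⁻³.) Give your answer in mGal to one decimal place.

19.6

Free-air correction = 0.3086 × 121.0 = 37.34 mGal
Free-air anomaly = 979217.81 − 979231.63 + (37.34) = 23.52 mGal
Bouguer slab correction = 0.04193 × 1.84 × 121.0 = 9.34 mGal
Simple Bouguer anomaly = 23.52 − (9.34) = 14.18 mGal
Complete Bouguer anomaly = 14.18 + 5.41 = 19.59 mGal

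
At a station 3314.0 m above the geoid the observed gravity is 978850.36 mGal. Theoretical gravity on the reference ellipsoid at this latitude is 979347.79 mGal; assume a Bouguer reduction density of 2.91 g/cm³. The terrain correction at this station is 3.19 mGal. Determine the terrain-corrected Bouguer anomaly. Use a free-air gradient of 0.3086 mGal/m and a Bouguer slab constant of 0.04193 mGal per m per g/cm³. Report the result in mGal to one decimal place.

124.1

Free-air correction = 0.3086 × 3314.0 = 1022.70 mGal
Free-air anomaly = 978850.36 − 979347.79 + (1022.70) = 525.27 mGal
Bouguer slab correction = 0.04193 × 2.91 × 3314.0 = 404.36 mGal
Simple Bouguer anomaly = 525.27 − (404.36) = 120.91 mGal
Complete Bouguer anomaly = 120.91 + 3.19 = 124.10 mGal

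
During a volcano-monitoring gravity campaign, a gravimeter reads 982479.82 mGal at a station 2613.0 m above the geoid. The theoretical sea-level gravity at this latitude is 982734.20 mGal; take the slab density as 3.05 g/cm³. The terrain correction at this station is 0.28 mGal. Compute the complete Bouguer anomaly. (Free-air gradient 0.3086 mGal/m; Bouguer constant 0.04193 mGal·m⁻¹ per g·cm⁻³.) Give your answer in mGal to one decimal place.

218.1

Free-air correction = 0.3086 × 2613.0 = 806.37 mGal
Free-air anomaly = 982479.82 − 982734.20 + (806.37) = 551.99 mGal
Bouguer slab correction = 0.04193 × 3.05 × 2613.0 = 334.17 mGal
Simple Bouguer anomaly = 551.99 − (334.17) = 217.82 mGal
Complete Bouguer anomaly = 217.82 + 0.28 = 218.10 mGal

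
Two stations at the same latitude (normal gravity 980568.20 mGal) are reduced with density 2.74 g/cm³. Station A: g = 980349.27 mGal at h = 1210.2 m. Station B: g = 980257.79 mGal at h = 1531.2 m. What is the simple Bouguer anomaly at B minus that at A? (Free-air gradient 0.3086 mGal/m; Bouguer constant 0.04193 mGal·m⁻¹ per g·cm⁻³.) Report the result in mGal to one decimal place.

-29.3

Δg_SB(A) = 980349.27 − 980568.20 + 0.3086×1210.2 − 0.04193×2.74×1210.2 = 15.50 mGal
Δg_SB(B) = 980257.79 − 980568.20 + 0.3086×1531.2 − 0.04193×2.74×1531.2 = -13.80 mGal
Difference = -13.80 − (15.50) = -29.30 mGal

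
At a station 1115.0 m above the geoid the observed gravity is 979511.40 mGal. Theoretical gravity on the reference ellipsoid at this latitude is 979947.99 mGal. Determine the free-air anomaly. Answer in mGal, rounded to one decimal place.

Free-air correction = 0.3086 × 1115.0 = 344.09 mGal
Free-air anomaly = 979511.40 − 979947.99 + (344.09) = -92.50 mGal

-92.5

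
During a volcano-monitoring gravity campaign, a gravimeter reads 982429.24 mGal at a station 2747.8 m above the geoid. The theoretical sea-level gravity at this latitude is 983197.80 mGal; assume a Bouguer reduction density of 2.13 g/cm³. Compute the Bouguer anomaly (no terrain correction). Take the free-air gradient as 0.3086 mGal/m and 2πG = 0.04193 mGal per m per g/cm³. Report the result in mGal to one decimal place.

Free-air correction = 0.3086 × 2747.8 = 847.97 mGal
Free-air anomaly = 982429.24 − 983197.80 + (847.97) = 79.41 mGal
Bouguer slab correction = 0.04193 × 2.13 × 2747.8 = 245.41 mGal
Simple Bouguer anomaly = 79.41 − (245.41) = -166.00 mGal

-166.0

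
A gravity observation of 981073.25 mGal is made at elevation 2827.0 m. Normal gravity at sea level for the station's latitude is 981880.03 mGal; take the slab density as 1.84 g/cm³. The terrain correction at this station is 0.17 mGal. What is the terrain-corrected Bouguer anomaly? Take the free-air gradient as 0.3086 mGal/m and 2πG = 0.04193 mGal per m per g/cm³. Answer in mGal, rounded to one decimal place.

-152.3

Free-air correction = 0.3086 × 2827.0 = 872.41 mGal
Free-air anomaly = 981073.25 − 981880.03 + (872.41) = 65.63 mGal
Bouguer slab correction = 0.04193 × 1.84 × 2827.0 = 218.11 mGal
Simple Bouguer anomaly = 65.63 − (218.11) = -152.48 mGal
Complete Bouguer anomaly = -152.48 + 0.17 = -152.31 mGal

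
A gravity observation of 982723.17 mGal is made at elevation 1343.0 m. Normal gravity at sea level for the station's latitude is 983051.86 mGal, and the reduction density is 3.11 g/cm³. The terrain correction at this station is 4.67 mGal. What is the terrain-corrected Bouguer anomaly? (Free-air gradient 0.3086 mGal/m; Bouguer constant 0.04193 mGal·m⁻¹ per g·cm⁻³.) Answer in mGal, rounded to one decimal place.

-84.7

Free-air correction = 0.3086 × 1343.0 = 414.45 mGal
Free-air anomaly = 982723.17 − 983051.86 + (414.45) = 85.76 mGal
Bouguer slab correction = 0.04193 × 3.11 × 1343.0 = 175.13 mGal
Simple Bouguer anomaly = 85.76 − (175.13) = -89.37 mGal
Complete Bouguer anomaly = -89.37 + 4.67 = -84.70 mGal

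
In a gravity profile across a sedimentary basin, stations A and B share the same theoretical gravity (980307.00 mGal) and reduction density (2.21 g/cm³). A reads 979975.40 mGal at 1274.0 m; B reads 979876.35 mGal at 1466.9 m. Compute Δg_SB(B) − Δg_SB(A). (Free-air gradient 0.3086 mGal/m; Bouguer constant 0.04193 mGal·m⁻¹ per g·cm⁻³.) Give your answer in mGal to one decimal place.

-57.4

Δg_SB(A) = 979975.40 − 980307.00 + 0.3086×1274.0 − 0.04193×2.21×1274.0 = -56.50 mGal
Δg_SB(B) = 979876.35 − 980307.00 + 0.3086×1466.9 − 0.04193×2.21×1466.9 = -113.90 mGal
Difference = -113.90 − (-56.50) = -57.40 mGal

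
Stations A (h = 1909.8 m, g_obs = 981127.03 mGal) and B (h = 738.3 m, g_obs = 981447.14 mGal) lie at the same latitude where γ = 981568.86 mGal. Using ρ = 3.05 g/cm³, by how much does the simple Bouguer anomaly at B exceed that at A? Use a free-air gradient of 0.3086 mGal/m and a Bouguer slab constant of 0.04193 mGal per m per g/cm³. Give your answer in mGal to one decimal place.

Δg_SB(A) = 981127.03 − 981568.86 + 0.3086×1909.8 − 0.04193×3.05×1909.8 = -96.70 mGal
Δg_SB(B) = 981447.14 − 981568.86 + 0.3086×738.3 − 0.04193×3.05×738.3 = 11.70 mGal
Difference = 11.70 − (-96.70) = 108.40 mGal

108.4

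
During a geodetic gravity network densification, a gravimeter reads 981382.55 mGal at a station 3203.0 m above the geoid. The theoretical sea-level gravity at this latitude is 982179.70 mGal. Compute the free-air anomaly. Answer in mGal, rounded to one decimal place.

Free-air correction = 0.3086 × 3203.0 = 988.45 mGal
Free-air anomaly = 981382.55 − 982179.70 + (988.45) = 191.30 mGal

191.3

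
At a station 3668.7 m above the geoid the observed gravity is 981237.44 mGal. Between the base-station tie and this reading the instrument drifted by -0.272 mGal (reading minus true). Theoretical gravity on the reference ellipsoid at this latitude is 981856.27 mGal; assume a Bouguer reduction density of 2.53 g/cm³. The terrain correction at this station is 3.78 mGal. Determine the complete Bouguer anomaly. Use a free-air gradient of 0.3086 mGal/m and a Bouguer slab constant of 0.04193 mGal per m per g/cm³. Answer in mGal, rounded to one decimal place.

Drift-corrected reading = 981237.44 − (-0.272) = 981237.712 mGal
Free-air correction = 0.3086 × 3668.7 = 1132.16 mGal
Free-air anomaly = 981237.712 − 981856.27 + (1132.16) = 513.602 mGal
Bouguer slab correction = 0.04193 × 2.53 × 3668.7 = 389.19 mGal
Simple Bouguer anomaly = 513.602 − (389.19) = 124.412 mGal
Complete Bouguer anomaly = 124.412 + 3.78 = 128.192 mGal

128.2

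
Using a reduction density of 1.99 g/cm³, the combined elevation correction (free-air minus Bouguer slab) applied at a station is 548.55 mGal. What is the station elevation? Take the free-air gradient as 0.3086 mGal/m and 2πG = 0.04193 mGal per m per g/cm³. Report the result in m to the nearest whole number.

Combined gradient = 0.3086 − 0.04193 × 1.99 = 0.2251593 mGal/m
h = 548.55 / 0.2251593 = 2436.28 m

2436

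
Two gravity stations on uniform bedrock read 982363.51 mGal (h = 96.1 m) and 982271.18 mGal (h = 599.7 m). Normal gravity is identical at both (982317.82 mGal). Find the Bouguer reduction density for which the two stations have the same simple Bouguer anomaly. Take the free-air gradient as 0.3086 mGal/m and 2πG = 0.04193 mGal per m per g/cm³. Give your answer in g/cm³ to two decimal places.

2.99

Δg_obs = 982271.18 − 982363.51 = -92.33 mGal over Δh = 599.7 − 96.1 = 503.6 m
Equal Bouguer anomalies ⇒ Δg_obs + (0.3086 − 0.04193ρ)·Δh = 0
0.3086 − 0.04193ρ = −Δg_obs/Δh = 0.18334
ρ = (0.3086 − 0.18334) / 0.04193 = 2.99 g/cm³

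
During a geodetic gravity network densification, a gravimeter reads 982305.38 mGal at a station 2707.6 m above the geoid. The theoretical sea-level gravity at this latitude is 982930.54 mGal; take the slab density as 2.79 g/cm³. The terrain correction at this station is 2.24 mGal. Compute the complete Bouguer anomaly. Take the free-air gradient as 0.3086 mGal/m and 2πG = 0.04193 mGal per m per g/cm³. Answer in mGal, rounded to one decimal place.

Free-air correction = 0.3086 × 2707.6 = 835.57 mGal
Free-air anomaly = 982305.38 − 982930.54 + (835.57) = 210.41 mGal
Bouguer slab correction = 0.04193 × 2.79 × 2707.6 = 316.75 mGal
Simple Bouguer anomaly = 210.41 − (316.75) = -106.34 mGal
Complete Bouguer anomaly = -106.34 + 2.24 = -104.10 mGal

-104.1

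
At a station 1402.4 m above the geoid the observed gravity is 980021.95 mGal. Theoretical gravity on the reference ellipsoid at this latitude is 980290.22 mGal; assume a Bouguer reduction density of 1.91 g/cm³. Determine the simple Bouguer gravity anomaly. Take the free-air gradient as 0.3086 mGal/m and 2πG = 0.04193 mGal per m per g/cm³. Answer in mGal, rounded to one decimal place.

52.2

Free-air correction = 0.3086 × 1402.4 = 432.78 mGal
Free-air anomaly = 980021.95 − 980290.22 + (432.78) = 164.51 mGal
Bouguer slab correction = 0.04193 × 1.91 × 1402.4 = 112.31 mGal
Simple Bouguer anomaly = 164.51 − (112.31) = 52.20 mGal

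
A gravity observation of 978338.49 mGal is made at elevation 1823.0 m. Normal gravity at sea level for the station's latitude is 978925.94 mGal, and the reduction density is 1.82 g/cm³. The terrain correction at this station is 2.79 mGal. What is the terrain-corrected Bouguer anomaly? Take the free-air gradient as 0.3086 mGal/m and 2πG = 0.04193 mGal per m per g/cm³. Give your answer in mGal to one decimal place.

Free-air correction = 0.3086 × 1823.0 = 562.58 mGal
Free-air anomaly = 978338.49 − 978925.94 + (562.58) = -24.87 mGal
Bouguer slab correction = 0.04193 × 1.82 × 1823.0 = 139.12 mGal
Simple Bouguer anomaly = -24.87 − (139.12) = -163.99 mGal
Complete Bouguer anomaly = -163.99 + 2.79 = -161.20 mGal

-161.2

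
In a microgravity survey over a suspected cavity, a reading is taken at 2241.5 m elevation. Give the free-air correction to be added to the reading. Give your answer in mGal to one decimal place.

691.7

Free-air correction = 0.3086 × 2241.5 = 691.7 mGal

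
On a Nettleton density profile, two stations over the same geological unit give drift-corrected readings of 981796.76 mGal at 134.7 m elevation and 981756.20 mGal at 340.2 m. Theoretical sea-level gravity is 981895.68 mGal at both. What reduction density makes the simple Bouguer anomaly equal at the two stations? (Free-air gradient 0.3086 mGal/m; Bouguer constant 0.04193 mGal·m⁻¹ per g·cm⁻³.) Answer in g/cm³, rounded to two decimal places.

Δg_obs = 981756.20 − 981796.76 = -40.56 mGal over Δh = 340.2 − 134.7 = 205.5 m
Equal Bouguer anomalies ⇒ Δg_obs + (0.3086 − 0.04193ρ)·Δh = 0
0.3086 − 0.04193ρ = −Δg_obs/Δh = 0.19737
ρ = (0.3086 − 0.19737) / 0.04193 = 2.65 g/cm³

2.65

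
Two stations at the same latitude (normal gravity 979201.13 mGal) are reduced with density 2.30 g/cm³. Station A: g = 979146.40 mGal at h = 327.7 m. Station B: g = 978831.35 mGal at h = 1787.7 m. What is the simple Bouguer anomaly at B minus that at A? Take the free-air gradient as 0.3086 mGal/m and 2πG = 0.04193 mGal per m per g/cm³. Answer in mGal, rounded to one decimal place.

-5.3

Δg_SB(A) = 979146.40 − 979201.13 + 0.3086×327.7 − 0.04193×2.30×327.7 = 14.80 mGal
Δg_SB(B) = 978831.35 − 979201.13 + 0.3086×1787.7 − 0.04193×2.30×1787.7 = 9.50 mGal
Difference = 9.50 − (14.80) = -5.30 mGal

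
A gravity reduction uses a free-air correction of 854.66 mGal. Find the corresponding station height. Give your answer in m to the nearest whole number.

2769

h = 854.66 / 0.3086 = 2769.48 m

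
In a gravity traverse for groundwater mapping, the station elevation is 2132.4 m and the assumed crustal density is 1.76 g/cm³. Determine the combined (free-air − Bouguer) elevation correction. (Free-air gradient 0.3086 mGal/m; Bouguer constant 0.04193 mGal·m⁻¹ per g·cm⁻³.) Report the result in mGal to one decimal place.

Combined gradient = 0.3086 − 0.04193 × 1.76 = 0.2348032 mGal/m
Combined elevation correction = 0.2348032 × 2132.4 = 500.7 mGal

500.7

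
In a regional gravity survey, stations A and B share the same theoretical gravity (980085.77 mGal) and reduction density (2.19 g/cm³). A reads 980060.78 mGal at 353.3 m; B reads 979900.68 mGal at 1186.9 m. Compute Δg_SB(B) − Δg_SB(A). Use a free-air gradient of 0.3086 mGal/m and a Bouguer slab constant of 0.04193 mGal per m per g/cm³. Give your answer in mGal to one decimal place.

Δg_SB(A) = 980060.78 − 980085.77 + 0.3086×353.3 − 0.04193×2.19×353.3 = 51.60 mGal
Δg_SB(B) = 979900.68 − 980085.77 + 0.3086×1186.9 − 0.04193×2.19×1186.9 = 72.20 mGal
Difference = 72.20 − (51.60) = 20.60 mGal

20.6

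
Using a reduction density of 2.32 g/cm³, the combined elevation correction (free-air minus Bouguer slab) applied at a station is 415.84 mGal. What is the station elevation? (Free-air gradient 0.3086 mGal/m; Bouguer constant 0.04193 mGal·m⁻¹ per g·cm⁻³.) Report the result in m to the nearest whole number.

1968

Combined gradient = 0.3086 − 0.04193 × 2.32 = 0.2113224 mGal/m
h = 415.84 / 0.2113224 = 1967.80 m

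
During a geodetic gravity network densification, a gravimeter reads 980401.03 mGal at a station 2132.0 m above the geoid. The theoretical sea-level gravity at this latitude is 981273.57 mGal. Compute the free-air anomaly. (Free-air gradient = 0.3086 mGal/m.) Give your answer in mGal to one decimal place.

Free-air correction = 0.3086 × 2132.0 = 657.94 mGal
Free-air anomaly = 980401.03 − 981273.57 + (657.94) = -214.60 mGal

-214.6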